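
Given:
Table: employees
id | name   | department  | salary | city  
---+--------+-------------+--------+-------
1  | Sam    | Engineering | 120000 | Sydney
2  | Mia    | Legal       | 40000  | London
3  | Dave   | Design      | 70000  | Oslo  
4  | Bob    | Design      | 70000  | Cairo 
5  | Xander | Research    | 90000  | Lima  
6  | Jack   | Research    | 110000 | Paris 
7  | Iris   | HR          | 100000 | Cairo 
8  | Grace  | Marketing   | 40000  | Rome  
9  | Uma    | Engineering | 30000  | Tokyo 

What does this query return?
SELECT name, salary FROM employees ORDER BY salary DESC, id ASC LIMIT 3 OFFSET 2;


Sort by salary DESC (id ASC tiebreak), then skip 2 and take 3
Rows 3 through 5

3 rows:
Iris, 100000
Xander, 90000
Dave, 70000


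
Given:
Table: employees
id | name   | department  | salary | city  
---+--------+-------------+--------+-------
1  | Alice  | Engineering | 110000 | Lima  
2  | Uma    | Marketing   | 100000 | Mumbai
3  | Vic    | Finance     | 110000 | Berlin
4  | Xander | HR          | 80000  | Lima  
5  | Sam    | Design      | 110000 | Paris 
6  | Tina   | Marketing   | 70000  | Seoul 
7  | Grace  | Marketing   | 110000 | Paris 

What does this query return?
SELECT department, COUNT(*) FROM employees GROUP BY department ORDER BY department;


Assigning each row to its department group:
  Alice -> Engineering
  Uma -> Marketing
  Vic -> Finance
  Xander -> HR
  Sam -> Design
  Tina -> Marketing
  Grace -> Marketing


5 groups:
Design, 1
Engineering, 1
Finance, 1
HR, 1
Marketing, 3


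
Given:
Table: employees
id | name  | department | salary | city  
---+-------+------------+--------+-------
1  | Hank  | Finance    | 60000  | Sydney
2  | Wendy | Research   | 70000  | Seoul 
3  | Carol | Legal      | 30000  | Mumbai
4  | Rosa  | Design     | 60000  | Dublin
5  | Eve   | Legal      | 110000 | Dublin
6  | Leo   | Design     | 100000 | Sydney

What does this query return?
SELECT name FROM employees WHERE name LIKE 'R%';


LIKE 'R%' matches names starting with 'R'
Matching: 1

1 rows:
Rosa


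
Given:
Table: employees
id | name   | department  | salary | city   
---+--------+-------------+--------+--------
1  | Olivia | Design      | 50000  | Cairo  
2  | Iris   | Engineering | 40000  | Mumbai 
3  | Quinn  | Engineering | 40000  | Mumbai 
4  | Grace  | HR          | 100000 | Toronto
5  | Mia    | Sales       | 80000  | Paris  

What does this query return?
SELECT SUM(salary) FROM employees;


SUM(salary) = 50000 + 40000 + 40000 + 100000 + 80000 = 310000

310000


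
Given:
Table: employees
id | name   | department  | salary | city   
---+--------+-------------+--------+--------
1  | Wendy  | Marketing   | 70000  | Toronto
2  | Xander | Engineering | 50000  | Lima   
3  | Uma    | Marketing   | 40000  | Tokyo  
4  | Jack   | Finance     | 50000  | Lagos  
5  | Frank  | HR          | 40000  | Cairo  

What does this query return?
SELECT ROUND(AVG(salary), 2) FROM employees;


SUM(salary) = 250000
COUNT = 5
ROUND(AVG, 2) = ROUND(250000 / 5, 2) = 50000.0

50000.0


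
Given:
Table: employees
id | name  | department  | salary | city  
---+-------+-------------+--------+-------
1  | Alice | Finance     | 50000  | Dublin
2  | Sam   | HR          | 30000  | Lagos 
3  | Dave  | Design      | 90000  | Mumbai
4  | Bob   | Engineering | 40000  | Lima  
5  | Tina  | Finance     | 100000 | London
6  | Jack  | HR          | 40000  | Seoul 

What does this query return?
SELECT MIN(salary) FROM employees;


Salaries: 50000, 30000, 90000, 40000, 100000, 40000
MIN = 30000

30000


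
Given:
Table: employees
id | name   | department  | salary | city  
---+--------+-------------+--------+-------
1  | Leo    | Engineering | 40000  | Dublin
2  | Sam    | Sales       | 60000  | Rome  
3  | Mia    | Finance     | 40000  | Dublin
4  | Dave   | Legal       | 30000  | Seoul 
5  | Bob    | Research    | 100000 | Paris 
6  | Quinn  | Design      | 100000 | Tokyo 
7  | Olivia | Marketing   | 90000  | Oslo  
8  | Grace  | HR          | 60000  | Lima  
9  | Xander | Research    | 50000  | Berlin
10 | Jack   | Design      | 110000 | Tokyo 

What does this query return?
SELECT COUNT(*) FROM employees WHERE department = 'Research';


Counting rows where department = 'Research'
  Bob -> MATCH
  Xander -> MATCH


2


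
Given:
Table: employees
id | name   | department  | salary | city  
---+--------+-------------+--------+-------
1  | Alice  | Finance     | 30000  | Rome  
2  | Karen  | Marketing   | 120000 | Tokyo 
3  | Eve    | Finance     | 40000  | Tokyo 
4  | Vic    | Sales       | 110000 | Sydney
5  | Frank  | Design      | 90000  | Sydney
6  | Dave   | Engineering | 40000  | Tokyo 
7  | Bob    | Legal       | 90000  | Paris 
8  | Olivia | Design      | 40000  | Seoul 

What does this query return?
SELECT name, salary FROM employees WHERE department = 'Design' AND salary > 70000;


Filtering: department = 'Design' AND salary > 70000
Matching: 1 rows

1 rows:
Frank, 90000


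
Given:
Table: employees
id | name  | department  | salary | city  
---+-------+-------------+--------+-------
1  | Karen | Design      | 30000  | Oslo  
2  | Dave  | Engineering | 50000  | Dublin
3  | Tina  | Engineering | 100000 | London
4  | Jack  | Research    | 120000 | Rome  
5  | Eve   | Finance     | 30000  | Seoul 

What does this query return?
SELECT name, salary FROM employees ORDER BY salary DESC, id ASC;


Sorting by salary DESC, then id ASC for ties

5 rows:
Jack, 120000
Tina, 100000
Dave, 50000
Karen, 30000
Eve, 30000


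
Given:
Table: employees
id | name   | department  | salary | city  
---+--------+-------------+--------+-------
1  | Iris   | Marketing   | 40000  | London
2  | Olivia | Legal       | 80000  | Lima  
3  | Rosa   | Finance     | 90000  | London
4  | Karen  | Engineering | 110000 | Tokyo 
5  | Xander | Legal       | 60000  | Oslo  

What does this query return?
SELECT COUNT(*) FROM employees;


COUNT(*) counts all rows

5


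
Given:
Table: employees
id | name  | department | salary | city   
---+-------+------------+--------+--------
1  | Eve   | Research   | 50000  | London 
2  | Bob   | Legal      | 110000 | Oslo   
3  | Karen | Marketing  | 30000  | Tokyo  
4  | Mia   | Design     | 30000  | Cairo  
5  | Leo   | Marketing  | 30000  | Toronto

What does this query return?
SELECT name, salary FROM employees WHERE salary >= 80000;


Filtering: salary >= 80000
Matching: 1 rows

1 rows:
Bob, 110000


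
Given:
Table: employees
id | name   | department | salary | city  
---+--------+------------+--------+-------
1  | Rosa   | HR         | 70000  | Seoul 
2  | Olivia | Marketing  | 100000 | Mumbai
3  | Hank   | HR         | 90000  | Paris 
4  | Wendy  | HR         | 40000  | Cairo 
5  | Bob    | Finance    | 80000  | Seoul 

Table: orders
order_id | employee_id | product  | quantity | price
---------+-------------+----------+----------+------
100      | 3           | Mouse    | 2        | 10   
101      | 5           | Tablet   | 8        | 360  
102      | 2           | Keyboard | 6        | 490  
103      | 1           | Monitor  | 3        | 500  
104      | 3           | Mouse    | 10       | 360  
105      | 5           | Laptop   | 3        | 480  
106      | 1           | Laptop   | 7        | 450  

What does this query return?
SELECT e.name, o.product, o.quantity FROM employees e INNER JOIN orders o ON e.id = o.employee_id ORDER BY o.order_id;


Joining employees.id = orders.employee_id:
  employee Hank (id=3) -> order Mouse
  employee Bob (id=5) -> order Tablet
  employee Olivia (id=2) -> order Keyboard
  employee Rosa (id=1) -> order Monitor
  employee Hank (id=3) -> order Mouse
  employee Bob (id=5) -> order Laptop
  employee Rosa (id=1) -> order Laptop


7 rows:
Hank, Mouse, 2
Bob, Tablet, 8
Olivia, Keyboard, 6
Rosa, Monitor, 3
Hank, Mouse, 10
Bob, Laptop, 3
Rosa, Laptop, 7


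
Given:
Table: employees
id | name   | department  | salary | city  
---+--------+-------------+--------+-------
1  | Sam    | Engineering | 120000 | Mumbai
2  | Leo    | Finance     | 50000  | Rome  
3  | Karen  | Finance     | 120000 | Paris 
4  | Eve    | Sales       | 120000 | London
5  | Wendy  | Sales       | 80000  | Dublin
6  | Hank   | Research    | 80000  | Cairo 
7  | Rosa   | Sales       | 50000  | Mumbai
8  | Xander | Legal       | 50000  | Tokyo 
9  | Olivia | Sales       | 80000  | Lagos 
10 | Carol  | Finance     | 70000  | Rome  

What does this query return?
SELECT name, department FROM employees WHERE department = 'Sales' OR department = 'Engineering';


Filtering: department = 'Sales' OR 'Engineering'
Matching: 5 rows

5 rows:
Sam, Engineering
Eve, Sales
Wendy, Sales
Rosa, Sales
Olivia, Sales


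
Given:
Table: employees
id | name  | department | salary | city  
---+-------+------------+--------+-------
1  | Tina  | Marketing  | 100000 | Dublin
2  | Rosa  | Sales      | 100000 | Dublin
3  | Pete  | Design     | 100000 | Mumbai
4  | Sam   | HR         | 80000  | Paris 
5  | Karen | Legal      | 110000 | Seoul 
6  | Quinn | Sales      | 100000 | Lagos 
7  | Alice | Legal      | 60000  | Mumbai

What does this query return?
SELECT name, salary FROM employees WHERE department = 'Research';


Filtering: department = 'Research'
Matching rows: 0

Empty result set (0 rows)


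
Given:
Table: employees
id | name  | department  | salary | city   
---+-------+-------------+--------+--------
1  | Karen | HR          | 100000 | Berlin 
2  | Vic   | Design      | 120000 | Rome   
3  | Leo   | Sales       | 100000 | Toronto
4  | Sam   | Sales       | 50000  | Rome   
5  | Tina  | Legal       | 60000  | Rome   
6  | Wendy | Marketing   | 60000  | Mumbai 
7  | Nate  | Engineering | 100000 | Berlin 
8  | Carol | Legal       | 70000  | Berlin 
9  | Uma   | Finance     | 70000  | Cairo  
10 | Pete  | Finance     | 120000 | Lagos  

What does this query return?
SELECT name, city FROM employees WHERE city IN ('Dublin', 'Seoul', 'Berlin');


Filtering: city IN ('Dublin', 'Seoul', 'Berlin')
Matching: 3 rows

3 rows:
Karen, Berlin
Nate, Berlin
Carol, Berlin


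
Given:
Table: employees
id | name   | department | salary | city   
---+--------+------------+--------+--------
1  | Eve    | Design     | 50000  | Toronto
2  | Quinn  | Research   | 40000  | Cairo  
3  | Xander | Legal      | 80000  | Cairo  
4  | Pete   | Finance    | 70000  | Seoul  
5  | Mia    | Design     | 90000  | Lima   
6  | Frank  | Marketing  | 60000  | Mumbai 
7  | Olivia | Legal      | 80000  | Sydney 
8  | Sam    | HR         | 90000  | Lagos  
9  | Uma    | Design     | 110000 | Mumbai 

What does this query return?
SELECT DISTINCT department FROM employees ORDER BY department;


All 'department' values (row order): Design, Research, Legal, Finance, Design, Marketing, Legal, HR, Design
Removing duplicates leaves 6 unique value(s).

6 values:
Design
Finance
HR
Legal
Marketing
Research


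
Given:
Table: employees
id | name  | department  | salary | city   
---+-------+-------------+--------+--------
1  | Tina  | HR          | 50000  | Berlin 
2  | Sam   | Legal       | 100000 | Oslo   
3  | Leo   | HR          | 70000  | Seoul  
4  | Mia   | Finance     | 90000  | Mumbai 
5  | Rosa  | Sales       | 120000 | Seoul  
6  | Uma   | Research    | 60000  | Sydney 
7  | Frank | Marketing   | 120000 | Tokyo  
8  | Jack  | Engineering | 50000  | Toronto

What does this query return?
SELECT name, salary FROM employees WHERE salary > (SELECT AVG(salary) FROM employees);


Subquery: AVG(salary) = 82500.0
Filtering: salary > 82500.0
  Sam (100000) -> MATCH
  Mia (90000) -> MATCH
  Rosa (120000) -> MATCH
  Frank (120000) -> MATCH


4 rows:
Sam, 100000
Mia, 90000
Rosa, 120000
Frank, 120000


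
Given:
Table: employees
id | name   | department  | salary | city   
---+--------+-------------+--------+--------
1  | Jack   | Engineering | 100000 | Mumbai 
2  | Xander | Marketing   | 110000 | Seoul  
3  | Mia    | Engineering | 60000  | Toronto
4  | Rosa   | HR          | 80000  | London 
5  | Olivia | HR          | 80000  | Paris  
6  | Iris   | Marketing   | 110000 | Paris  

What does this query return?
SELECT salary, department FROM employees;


Projecting columns: salary, department

6 rows:
100000, Engineering
110000, Marketing
60000, Engineering
80000, HR
80000, HR
110000, Marketing


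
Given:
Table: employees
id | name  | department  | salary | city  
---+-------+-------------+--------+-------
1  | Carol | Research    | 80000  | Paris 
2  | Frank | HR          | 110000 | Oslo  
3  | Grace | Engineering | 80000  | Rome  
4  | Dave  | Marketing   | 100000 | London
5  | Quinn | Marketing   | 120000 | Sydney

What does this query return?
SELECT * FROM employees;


SELECT * returns all 5 rows with all columns

5 rows:
1, Carol, Research, 80000, Paris
2, Frank, HR, 110000, Oslo
3, Grace, Engineering, 80000, Rome
4, Dave, Marketing, 100000, London
5, Quinn, Marketing, 120000, Sydney


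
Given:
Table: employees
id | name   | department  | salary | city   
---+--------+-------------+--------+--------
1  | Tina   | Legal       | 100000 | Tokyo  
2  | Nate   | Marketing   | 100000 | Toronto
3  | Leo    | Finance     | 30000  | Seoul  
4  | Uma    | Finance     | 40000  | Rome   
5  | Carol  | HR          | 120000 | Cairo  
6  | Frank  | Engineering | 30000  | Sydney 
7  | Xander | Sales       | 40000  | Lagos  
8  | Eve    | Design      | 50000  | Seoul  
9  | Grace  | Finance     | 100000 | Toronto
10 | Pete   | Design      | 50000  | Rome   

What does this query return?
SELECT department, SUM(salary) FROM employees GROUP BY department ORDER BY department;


Summing salary within each department:
  Design: 50000 + 50000 = 100000
  Engineering: 30000 = 30000
  Finance: 30000 + 40000 + 100000 = 170000
  HR: 120000 = 120000
  Legal: 100000 = 100000
  Marketing: 100000 = 100000
  Sales: 40000 = 40000


7 groups:
Design, 100000
Engineering, 30000
Finance, 170000
HR, 120000
Legal, 100000
Marketing, 100000
Sales, 40000


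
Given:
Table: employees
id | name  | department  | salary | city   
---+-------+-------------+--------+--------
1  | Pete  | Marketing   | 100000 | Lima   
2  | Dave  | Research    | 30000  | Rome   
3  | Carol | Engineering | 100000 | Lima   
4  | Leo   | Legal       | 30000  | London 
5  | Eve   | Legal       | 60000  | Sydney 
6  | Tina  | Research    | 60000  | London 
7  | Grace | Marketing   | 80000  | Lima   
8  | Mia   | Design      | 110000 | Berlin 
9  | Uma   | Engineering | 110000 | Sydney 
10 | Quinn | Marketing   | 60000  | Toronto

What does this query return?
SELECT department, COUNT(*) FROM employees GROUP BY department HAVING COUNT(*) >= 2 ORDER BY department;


Groups with count >= 2:
  Engineering: 2 -> PASS
  Legal: 2 -> PASS
  Marketing: 3 -> PASS
  Research: 2 -> PASS
  Design: 1 -> filtered out


4 groups:
Engineering, 2
Legal, 2
Marketing, 3
Research, 2


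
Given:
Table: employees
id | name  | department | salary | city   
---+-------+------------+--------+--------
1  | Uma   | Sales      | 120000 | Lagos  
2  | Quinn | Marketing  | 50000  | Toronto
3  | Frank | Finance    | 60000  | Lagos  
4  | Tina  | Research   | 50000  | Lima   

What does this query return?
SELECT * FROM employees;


SELECT * returns all 4 rows with all columns

4 rows:
1, Uma, Sales, 120000, Lagos
2, Quinn, Marketing, 50000, Toronto
3, Frank, Finance, 60000, Lagos
4, Tina, Research, 50000, Lima


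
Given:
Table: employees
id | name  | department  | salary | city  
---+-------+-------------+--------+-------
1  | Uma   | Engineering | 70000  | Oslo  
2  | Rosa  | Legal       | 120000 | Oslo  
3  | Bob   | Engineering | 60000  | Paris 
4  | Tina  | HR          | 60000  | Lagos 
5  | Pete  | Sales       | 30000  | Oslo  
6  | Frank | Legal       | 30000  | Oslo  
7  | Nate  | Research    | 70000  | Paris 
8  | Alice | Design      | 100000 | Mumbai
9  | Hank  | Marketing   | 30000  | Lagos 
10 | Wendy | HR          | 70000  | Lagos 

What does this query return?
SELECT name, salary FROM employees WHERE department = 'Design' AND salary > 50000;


Filtering: department = 'Design' AND salary > 50000
Matching: 1 rows

1 rows:
Alice, 100000


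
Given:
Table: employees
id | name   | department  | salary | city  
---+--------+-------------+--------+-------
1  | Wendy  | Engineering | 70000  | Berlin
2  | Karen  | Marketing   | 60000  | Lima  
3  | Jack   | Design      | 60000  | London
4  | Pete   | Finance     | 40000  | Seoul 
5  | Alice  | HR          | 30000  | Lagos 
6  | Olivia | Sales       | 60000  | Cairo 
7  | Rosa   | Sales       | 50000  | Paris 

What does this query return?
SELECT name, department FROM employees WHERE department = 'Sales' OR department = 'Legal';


Filtering: department = 'Sales' OR 'Legal'
Matching: 2 rows

2 rows:
Olivia, Sales
Rosa, Sales


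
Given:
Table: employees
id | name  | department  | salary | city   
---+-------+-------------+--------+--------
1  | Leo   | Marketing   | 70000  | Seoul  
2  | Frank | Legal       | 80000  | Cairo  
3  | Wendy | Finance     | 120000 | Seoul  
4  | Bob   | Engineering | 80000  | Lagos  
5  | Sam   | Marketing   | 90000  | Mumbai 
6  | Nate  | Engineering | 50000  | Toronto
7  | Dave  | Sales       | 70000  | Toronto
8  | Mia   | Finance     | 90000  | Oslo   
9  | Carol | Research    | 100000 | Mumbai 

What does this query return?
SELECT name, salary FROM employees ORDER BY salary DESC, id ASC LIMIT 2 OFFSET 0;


Sort by salary DESC (id ASC tiebreak), then skip 0 and take 2
Rows 1 through 2

2 rows:
Wendy, 120000
Carol, 100000


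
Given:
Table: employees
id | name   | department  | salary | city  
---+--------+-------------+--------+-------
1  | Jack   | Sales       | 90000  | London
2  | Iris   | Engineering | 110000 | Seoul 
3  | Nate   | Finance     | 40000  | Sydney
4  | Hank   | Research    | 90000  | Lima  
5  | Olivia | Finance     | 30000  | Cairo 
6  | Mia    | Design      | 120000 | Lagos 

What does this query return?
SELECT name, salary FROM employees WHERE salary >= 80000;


Filtering: salary >= 80000
Matching: 4 rows

4 rows:
Jack, 90000
Iris, 110000
Hank, 90000
Mia, 120000


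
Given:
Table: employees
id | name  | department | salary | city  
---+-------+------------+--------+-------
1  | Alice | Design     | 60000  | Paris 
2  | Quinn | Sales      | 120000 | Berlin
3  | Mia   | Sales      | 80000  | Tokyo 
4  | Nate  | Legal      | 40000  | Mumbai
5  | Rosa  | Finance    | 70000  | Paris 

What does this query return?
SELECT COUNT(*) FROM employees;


COUNT(*) counts all rows

5


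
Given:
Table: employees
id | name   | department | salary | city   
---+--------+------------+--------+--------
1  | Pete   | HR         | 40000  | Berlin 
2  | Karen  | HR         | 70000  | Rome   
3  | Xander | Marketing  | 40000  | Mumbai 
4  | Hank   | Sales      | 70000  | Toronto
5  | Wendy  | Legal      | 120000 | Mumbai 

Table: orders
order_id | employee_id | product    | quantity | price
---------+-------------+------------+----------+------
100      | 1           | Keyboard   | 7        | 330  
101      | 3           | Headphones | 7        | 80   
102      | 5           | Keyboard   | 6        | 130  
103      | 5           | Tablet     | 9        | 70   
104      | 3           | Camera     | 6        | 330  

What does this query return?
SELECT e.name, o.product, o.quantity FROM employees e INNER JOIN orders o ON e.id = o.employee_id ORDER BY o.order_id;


Joining employees.id = orders.employee_id:
  employee Pete (id=1) -> order Keyboard
  employee Xander (id=3) -> order Headphones
  employee Wendy (id=5) -> order Keyboard
  employee Wendy (id=5) -> order Tablet
  employee Xander (id=3) -> order Camera


5 rows:
Pete, Keyboard, 7
Xander, Headphones, 7
Wendy, Keyboard, 6
Wendy, Tablet, 9
Xander, Camera, 6


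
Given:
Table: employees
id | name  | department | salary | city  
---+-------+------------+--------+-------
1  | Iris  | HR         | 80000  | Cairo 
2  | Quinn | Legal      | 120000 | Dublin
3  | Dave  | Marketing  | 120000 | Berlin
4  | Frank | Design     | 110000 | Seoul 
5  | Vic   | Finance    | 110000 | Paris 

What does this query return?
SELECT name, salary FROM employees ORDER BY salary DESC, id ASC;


Sorting by salary DESC, then id ASC for ties

5 rows:
Quinn, 120000
Dave, 120000
Frank, 110000
Vic, 110000
Iris, 80000


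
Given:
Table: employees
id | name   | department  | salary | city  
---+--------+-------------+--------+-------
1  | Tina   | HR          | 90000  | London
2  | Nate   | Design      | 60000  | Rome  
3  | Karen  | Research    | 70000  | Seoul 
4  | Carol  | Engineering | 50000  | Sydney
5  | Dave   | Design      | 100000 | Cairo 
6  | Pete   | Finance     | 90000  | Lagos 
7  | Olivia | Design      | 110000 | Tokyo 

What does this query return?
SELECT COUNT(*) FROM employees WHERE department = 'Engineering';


Counting rows where department = 'Engineering'
  Carol -> MATCH


1


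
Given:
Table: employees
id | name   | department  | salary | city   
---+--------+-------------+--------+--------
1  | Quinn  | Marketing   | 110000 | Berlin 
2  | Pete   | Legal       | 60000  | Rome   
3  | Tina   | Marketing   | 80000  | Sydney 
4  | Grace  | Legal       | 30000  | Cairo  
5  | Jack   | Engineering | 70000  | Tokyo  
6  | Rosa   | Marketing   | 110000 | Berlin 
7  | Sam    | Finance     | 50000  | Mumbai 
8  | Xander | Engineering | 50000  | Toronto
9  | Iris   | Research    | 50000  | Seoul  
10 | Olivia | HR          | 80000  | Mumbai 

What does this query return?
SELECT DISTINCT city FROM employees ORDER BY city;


All 'city' values (row order): Berlin, Rome, Sydney, Cairo, Tokyo, Berlin, Mumbai, Toronto, Seoul, Mumbai
Removing duplicates leaves 8 unique value(s).

8 values:
Berlin
Cairo
Mumbai
Rome
Seoul
Sydney
Tokyo
Toronto


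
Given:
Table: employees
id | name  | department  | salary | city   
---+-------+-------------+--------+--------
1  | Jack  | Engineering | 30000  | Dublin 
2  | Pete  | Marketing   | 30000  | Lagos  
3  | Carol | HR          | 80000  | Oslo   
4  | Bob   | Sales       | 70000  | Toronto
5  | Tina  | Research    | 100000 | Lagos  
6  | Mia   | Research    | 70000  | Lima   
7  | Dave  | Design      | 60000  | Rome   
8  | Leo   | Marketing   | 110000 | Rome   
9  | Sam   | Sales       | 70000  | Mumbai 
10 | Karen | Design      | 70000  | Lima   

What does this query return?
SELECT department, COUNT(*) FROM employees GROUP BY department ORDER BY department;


Assigning each row to its department group:
  Jack -> Engineering
  Pete -> Marketing
  Carol -> HR
  Bob -> Sales
  Tina -> Research
  Mia -> Research
  Dave -> Design
  Leo -> Marketing
  Sam -> Sales
  Karen -> Design


6 groups:
Design, 2
Engineering, 1
HR, 1
Marketing, 2
Research, 2
Sales, 2


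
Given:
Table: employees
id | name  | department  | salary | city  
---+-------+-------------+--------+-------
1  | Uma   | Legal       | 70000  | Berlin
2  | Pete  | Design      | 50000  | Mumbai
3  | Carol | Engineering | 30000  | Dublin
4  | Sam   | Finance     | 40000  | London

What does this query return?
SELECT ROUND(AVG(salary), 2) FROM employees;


SUM(salary) = 190000
COUNT = 4
ROUND(AVG, 2) = ROUND(190000 / 4, 2) = 47500.0

47500.0


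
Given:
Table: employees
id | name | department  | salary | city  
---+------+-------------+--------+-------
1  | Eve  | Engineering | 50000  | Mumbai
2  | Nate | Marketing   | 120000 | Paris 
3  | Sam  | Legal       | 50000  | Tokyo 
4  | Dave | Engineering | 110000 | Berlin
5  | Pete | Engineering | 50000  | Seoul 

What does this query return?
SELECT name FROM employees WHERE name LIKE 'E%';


LIKE 'E%' matches names starting with 'E'
Matching: 1

1 rows:
Eve


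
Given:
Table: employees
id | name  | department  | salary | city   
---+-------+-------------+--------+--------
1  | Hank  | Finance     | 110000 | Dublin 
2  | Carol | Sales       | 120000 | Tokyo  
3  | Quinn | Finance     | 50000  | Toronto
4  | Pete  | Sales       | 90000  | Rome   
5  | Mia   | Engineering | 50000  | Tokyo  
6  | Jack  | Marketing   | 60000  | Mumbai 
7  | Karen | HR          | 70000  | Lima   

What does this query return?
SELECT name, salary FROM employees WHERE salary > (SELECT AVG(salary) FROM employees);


Subquery: AVG(salary) = 78571.43
Filtering: salary > 78571.43
  Hank (110000) -> MATCH
  Carol (120000) -> MATCH
  Pete (90000) -> MATCH


3 rows:
Hank, 110000
Carol, 120000
Pete, 90000


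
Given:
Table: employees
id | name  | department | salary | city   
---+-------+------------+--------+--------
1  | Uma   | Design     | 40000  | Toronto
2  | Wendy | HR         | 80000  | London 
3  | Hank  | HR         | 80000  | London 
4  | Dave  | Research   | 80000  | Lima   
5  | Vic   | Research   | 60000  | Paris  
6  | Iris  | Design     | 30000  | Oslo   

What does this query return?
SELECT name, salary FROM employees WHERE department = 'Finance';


Filtering: department = 'Finance'
Matching rows: 0

Empty result set (0 rows)


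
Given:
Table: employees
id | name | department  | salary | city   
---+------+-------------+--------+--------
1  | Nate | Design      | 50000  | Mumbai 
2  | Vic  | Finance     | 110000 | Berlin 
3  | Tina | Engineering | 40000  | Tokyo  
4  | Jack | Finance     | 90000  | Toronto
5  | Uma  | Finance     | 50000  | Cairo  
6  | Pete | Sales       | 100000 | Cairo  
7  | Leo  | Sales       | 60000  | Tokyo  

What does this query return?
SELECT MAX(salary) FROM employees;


Salaries: 50000, 110000, 40000, 90000, 50000, 100000, 60000
MAX = 110000

110000


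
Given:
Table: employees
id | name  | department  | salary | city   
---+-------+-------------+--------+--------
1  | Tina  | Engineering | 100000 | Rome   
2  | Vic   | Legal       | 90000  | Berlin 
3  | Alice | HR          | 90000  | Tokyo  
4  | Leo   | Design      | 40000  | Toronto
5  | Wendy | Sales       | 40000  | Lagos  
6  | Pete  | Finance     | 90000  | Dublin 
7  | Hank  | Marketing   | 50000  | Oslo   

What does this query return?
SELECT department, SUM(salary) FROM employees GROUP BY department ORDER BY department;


Summing salary within each department:
  Design: 40000 = 40000
  Engineering: 100000 = 100000
  Finance: 90000 = 90000
  HR: 90000 = 90000
  Legal: 90000 = 90000
  Marketing: 50000 = 50000
  Sales: 40000 = 40000


7 groups:
Design, 40000
Engineering, 100000
Finance, 90000
HR, 90000
Legal, 90000
Marketing, 50000
Sales, 40000


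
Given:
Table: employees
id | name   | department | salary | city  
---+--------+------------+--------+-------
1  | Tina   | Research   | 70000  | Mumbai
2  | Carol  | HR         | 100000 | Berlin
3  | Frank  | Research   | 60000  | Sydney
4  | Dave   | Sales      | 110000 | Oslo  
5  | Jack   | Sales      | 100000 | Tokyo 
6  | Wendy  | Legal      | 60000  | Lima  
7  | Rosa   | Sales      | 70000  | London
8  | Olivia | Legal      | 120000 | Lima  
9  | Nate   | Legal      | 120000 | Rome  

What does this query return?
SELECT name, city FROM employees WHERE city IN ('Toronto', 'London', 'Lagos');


Filtering: city IN ('Toronto', 'London', 'Lagos')
Matching: 1 rows

1 rows:
Rosa, London


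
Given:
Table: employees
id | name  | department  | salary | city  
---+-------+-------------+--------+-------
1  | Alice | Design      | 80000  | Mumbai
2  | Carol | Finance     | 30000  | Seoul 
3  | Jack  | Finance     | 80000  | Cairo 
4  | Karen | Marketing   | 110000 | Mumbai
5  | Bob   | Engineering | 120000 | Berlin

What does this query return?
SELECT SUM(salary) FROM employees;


SUM(salary) = 80000 + 30000 + 80000 + 110000 + 120000 = 420000

420000


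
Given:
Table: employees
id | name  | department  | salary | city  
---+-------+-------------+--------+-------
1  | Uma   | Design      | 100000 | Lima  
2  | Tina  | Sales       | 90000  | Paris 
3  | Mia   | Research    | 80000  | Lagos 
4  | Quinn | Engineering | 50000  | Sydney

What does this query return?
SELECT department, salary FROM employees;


Projecting columns: department, salary

4 rows:
Design, 100000
Sales, 90000
Research, 80000
Engineering, 50000


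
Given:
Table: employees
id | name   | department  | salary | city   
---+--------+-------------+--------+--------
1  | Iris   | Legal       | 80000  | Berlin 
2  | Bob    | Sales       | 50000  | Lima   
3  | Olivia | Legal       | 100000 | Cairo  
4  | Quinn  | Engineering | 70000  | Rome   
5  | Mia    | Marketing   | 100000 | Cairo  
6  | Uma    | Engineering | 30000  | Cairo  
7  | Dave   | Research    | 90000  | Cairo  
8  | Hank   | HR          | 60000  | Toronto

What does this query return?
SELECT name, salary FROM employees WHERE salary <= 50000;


Filtering: salary <= 50000
Matching: 2 rows

2 rows:
Bob, 50000
Uma, 30000


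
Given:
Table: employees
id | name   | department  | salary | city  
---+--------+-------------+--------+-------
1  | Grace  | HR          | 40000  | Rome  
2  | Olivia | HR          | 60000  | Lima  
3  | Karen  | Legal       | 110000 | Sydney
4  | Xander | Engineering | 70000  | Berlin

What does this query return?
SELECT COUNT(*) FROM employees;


COUNT(*) counts all rows

4


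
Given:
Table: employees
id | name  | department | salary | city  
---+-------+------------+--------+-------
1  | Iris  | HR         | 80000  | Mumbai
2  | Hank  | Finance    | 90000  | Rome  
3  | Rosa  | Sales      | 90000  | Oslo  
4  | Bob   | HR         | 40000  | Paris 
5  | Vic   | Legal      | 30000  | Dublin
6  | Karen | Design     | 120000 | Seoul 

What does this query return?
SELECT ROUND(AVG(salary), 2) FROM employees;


SUM(salary) = 450000
COUNT = 6
ROUND(AVG, 2) = ROUND(450000 / 6, 2) = 75000.0

75000.0


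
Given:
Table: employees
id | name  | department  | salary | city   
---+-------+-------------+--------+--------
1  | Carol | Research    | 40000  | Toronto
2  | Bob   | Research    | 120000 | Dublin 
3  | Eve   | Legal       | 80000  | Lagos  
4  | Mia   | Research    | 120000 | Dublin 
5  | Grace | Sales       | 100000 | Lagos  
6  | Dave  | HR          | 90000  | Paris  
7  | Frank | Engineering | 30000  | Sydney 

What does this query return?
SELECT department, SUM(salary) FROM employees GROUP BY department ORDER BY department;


Summing salary within each department:
  Engineering: 30000 = 30000
  HR: 90000 = 90000
  Legal: 80000 = 80000
  Research: 40000 + 120000 + 120000 = 280000
  Sales: 100000 = 100000


5 groups:
Engineering, 30000
HR, 90000
Legal, 80000
Research, 280000
Sales, 100000


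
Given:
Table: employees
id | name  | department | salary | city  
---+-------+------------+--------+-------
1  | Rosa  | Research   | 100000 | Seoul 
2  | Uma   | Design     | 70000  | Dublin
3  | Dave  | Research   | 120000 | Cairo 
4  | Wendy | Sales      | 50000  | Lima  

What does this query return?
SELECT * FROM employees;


SELECT * returns all 4 rows with all columns

4 rows:
1, Rosa, Research, 100000, Seoul
2, Uma, Design, 70000, Dublin
3, Dave, Research, 120000, Cairo
4, Wendy, Sales, 50000, Lima


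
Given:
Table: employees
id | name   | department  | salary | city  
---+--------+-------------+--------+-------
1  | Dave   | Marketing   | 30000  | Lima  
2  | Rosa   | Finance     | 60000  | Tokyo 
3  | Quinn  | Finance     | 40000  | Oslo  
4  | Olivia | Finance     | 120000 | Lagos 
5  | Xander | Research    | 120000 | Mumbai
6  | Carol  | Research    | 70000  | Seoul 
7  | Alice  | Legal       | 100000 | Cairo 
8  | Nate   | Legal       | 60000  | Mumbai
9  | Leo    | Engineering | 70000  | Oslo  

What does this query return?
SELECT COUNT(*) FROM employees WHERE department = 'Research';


Counting rows where department = 'Research'
  Xander -> MATCH
  Carol -> MATCH


2


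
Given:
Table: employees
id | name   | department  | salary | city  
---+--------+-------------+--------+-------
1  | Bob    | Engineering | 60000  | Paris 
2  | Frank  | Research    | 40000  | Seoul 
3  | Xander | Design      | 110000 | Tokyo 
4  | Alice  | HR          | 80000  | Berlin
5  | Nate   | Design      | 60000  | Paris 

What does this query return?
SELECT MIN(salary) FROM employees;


Salaries: 60000, 40000, 110000, 80000, 60000
MIN = 40000

40000


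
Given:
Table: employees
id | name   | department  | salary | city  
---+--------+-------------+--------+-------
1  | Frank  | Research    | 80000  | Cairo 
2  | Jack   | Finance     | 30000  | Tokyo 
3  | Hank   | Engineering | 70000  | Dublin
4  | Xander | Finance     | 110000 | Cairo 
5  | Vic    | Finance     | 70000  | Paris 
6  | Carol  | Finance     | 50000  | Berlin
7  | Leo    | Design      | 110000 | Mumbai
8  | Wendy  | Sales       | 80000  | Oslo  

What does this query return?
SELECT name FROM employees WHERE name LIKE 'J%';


LIKE 'J%' matches names starting with 'J'
Matching: 1

1 rows:
Jack


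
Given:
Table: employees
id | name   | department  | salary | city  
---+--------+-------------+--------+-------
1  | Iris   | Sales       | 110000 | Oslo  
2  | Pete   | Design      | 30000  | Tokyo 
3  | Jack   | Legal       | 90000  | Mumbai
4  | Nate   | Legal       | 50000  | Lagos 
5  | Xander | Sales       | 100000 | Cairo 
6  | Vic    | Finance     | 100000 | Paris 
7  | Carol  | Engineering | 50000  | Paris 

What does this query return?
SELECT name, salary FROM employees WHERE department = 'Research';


Filtering: department = 'Research'
Matching rows: 0

Empty result set (0 rows)


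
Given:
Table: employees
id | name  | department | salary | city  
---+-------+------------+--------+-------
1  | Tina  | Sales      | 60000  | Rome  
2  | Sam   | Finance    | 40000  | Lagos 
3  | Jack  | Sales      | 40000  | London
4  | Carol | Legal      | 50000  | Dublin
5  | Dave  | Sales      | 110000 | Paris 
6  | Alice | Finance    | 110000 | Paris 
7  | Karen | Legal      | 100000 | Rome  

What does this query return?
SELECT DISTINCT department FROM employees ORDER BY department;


All 'department' values (row order): Sales, Finance, Sales, Legal, Sales, Finance, Legal
Removing duplicates leaves 3 unique value(s).

3 values:
Finance
Legal
Sales


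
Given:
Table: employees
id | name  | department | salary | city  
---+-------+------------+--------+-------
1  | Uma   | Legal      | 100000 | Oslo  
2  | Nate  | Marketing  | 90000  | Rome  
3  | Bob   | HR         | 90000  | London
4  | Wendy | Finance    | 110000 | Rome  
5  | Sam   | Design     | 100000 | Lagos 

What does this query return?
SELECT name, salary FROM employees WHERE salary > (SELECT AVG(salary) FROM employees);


Subquery: AVG(salary) = 98000.0
Filtering: salary > 98000.0
  Uma (100000) -> MATCH
  Wendy (110000) -> MATCH
  Sam (100000) -> MATCH


3 rows:
Uma, 100000
Wendy, 110000
Sam, 100000


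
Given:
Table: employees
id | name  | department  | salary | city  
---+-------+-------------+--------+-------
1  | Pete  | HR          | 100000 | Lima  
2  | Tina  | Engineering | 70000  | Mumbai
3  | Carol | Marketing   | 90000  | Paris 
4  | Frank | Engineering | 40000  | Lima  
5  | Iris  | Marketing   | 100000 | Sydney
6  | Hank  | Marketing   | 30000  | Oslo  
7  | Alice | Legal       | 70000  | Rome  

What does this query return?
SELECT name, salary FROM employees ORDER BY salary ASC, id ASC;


Sorting by salary ASC, then id ASC for ties

7 rows:
Hank, 30000
Frank, 40000
Tina, 70000
Alice, 70000
Carol, 90000
Pete, 100000
Iris, 100000


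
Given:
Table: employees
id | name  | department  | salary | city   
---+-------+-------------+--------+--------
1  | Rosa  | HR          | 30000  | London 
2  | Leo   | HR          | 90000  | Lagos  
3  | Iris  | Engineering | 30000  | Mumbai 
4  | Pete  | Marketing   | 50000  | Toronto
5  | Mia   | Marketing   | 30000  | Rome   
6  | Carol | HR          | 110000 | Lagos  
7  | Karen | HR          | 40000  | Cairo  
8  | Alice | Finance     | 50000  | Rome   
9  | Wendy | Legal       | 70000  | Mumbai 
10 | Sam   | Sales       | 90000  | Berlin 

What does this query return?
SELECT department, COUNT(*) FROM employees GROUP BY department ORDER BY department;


Assigning each row to its department group:
  Rosa -> HR
  Leo -> HR
  Iris -> Engineering
  Pete -> Marketing
  Mia -> Marketing
  Carol -> HR
  Karen -> HR
  Alice -> Finance
  Wendy -> Legal
  Sam -> Sales


6 groups:
Engineering, 1
Finance, 1
HR, 4
Legal, 1
Marketing, 2
Sales, 1


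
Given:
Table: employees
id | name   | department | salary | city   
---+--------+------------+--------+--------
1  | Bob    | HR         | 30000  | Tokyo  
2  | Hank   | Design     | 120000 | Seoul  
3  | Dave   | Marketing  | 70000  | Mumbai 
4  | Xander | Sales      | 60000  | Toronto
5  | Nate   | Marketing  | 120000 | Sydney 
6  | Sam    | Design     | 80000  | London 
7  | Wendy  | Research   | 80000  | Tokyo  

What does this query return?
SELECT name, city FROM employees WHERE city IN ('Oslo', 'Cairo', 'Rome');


Filtering: city IN ('Oslo', 'Cairo', 'Rome')
Matching: 0 rows

Empty result set (0 rows)


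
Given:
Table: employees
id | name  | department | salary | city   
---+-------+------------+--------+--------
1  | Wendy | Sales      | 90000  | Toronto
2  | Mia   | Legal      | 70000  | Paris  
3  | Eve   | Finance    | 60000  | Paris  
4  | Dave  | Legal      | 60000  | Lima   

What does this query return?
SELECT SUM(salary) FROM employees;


SUM(salary) = 90000 + 70000 + 60000 + 60000 = 280000

280000


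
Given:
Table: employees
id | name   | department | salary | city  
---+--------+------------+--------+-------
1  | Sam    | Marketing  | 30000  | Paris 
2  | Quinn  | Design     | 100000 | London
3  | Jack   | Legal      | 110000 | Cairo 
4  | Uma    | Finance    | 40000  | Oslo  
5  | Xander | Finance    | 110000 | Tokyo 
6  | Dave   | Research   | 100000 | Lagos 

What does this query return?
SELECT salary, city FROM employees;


Projecting columns: salary, city

6 rows:
30000, Paris
100000, London
110000, Cairo
40000, Oslo
110000, Tokyo
100000, Lagos


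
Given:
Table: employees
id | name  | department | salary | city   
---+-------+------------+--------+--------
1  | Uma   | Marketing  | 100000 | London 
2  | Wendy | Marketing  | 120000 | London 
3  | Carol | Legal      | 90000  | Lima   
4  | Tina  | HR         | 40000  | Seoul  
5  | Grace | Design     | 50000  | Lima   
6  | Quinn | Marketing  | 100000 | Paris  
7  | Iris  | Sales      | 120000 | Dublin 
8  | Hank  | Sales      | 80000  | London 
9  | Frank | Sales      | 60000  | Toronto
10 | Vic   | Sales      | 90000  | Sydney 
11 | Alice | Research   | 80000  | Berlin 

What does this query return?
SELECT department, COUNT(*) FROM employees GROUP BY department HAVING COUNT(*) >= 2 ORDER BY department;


Groups with count >= 2:
  Marketing: 3 -> PASS
  Sales: 4 -> PASS
  Design: 1 -> filtered out
  HR: 1 -> filtered out
  Legal: 1 -> filtered out
  Research: 1 -> filtered out


2 groups:
Marketing, 3
Sales, 4


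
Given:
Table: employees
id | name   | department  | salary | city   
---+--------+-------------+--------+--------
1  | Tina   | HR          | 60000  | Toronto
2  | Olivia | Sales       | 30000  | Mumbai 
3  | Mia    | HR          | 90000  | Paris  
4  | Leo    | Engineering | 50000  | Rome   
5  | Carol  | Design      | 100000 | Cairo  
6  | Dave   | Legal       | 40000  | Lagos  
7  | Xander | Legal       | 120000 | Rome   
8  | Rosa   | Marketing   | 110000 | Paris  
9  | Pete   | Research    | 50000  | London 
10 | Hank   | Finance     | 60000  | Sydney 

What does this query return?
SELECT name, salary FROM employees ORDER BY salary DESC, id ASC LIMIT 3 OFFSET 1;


Sort by salary DESC (id ASC tiebreak), then skip 1 and take 3
Rows 2 through 4

3 rows:
Rosa, 110000
Carol, 100000
Mia, 90000


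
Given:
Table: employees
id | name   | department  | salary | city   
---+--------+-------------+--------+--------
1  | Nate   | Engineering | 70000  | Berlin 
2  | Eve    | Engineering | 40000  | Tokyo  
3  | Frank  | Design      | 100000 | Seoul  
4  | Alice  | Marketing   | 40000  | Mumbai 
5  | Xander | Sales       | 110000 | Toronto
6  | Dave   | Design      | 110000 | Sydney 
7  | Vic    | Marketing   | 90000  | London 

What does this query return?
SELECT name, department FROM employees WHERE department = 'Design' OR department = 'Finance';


Filtering: department = 'Design' OR 'Finance'
Matching: 2 rows

2 rows:
Frank, Design
Dave, Design


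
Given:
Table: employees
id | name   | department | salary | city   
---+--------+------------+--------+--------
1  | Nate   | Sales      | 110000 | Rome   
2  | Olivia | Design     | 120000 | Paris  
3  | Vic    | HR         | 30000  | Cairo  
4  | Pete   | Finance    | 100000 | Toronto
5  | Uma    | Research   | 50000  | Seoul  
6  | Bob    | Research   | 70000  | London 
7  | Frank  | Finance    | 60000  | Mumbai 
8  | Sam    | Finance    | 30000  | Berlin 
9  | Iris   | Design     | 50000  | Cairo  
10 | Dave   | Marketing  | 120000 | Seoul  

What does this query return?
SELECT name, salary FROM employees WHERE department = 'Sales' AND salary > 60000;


Filtering: department = 'Sales' AND salary > 60000
Matching: 1 rows

1 rows:
Nate, 110000
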